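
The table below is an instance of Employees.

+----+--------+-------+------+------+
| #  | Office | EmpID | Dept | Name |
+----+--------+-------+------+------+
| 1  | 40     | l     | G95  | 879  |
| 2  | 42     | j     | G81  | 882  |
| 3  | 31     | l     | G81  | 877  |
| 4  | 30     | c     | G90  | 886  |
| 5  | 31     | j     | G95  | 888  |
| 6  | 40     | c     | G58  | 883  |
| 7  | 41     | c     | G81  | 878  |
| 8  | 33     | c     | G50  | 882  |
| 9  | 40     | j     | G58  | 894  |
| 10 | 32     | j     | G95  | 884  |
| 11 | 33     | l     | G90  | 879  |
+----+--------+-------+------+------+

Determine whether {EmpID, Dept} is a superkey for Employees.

Rows 5 and 10 have the same {EmpID, Dept} value (EmpID=j, Dept=G95) but are distinct tuples, so {EmpID, Dept} does not determine every attribute — not a superkey.

No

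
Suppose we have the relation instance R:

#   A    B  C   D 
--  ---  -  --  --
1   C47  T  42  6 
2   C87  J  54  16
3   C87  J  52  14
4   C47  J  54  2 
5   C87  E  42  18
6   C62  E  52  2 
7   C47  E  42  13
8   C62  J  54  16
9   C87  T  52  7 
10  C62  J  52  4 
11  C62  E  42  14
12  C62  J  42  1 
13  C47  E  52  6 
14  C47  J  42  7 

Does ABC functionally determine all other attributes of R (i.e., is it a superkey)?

All 14 rows have distinct ABC values, so ABC → (all attributes) holds and ABC is a superkey.

Yes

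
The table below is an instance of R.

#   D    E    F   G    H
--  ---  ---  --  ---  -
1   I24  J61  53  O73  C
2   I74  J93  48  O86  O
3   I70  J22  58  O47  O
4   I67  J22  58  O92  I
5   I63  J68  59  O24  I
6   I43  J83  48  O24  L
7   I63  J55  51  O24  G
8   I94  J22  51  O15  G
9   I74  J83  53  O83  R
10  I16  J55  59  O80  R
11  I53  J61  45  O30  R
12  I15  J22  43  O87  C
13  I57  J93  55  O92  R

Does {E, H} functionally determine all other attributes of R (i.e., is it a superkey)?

Yes

All 13 rows have distinct {E, H} values, so {E, H} → (all attributes) holds and {E, H} is a superkey.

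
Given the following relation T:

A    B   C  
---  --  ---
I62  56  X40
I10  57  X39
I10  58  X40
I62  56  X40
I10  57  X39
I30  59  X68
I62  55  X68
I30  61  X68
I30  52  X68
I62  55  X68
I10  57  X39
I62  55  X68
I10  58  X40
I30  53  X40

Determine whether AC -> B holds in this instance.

No

(A=I62, C=X40): 2 rows → B = 56, 56 ✓
(A=I10, C=X39): 3 rows → B = 57, 57, 57 ✓
(A=I10, C=X40): 2 rows → B = 58, 58 ✓
(A=I30, C=X68): 3 rows → B takes values {59, 61, 52} — violation
(A=I62, C=X68): 3 rows → B = 55, 55, 55 ✓
(A=I30, C=X40): 1 row → B = 53 ✓
Two rows agree on AC but differ on B, so AC -> B does not hold.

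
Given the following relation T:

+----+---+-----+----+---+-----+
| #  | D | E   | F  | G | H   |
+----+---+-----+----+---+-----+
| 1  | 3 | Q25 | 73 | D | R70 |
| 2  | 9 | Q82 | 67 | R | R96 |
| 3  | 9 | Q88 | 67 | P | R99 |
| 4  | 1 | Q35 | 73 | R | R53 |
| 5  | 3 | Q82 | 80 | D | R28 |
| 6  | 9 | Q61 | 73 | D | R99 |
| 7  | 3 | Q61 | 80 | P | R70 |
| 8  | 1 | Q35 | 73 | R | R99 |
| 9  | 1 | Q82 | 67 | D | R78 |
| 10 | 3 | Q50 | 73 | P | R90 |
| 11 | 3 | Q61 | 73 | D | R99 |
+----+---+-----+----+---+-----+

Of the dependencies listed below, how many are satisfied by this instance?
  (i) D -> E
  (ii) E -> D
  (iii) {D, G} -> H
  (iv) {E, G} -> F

0

(i) D -> E: D=3: rows 1, 5, 7, 10, 11 → E takes values {Q25, Q82, Q61, Q50} — violation; D=9: rows 2, 3, 6 → E takes values {Q82, Q88, Q61} — violation; D=1: rows 4, 8, 9 → E takes values {Q35, Q82} — violation — fails.
(ii) E -> D: E=Q82: rows 2, 5, 9 → D takes values {9, 3, 1} — violation; E=Q61: rows 6, 7, 11 → D takes values {9, 3} — violation — fails.
(iii) {D, G} -> H: (D=3, G=D): rows 1, 5, 11 → H takes values {R70, R28, R99} — violation; (D=1, G=R): rows 4, 8 → H takes values {R53, R99} — violation; (D=3, G=P): rows 7, 10 → H takes values {R70, R90} — violation — fails.
(iv) {E, G} -> F: (E=Q82, G=D): rows 5, 9 → F takes values {80, 67} — violation — fails.
None of the 4 dependencies hold.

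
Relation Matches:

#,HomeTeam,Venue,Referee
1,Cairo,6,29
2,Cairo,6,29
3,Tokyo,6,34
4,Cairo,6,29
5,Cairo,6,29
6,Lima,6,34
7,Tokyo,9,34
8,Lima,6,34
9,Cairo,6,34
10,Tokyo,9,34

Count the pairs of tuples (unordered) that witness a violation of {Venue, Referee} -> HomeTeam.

5

(Venue=6, Referee=29): all 4 rows agree on HomeTeam — 0 pairs.
(Venue=6, Referee=34): violating pairs (3,6), (3,8), (3,9), (6,9), (8,9) — 5 pairs.
(Venue=9, Referee=34): all 2 rows agree on HomeTeam — 0 pairs.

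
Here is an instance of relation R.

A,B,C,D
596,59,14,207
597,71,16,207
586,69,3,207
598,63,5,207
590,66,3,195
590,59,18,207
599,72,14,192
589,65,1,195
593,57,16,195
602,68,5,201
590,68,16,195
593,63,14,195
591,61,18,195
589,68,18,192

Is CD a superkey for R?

No

Two distinct rows share (C=16, D=195), so CD does not determine every attribute — not a superkey.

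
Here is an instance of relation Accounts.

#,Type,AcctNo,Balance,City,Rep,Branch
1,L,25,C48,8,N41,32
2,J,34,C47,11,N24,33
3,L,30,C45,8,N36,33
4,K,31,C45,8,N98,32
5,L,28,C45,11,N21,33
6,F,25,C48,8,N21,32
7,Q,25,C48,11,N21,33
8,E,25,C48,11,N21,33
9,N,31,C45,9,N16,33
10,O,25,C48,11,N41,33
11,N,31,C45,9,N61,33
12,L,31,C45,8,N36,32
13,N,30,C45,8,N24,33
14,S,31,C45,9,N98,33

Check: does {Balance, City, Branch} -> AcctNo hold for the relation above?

Yes

(Balance=C48, City=8, Branch=32): rows 1, 6 → AcctNo = 25, 25 ✓
(Balance=C47, City=11, Branch=33): row 2 → AcctNo = 34 ✓
(Balance=C45, City=8, Branch=33): rows 3, 13 → AcctNo = 30, 30 ✓
(Balance=C45, City=8, Branch=32): rows 4, 12 → AcctNo = 31, 31 ✓
(Balance=C45, City=11, Branch=33): row 5 → AcctNo = 28 ✓
(Balance=C48, City=11, Branch=33): rows 7, 8, 10 → AcctNo = 25, 25, 25 ✓
(Balance=C45, City=9, Branch=33): rows 9, 11, 14 → AcctNo = 31, 31, 31 ✓
Every {Balance, City, Branch} value is associated with a single AcctNo value, so {Balance, City, Branch} -> AcctNo holds.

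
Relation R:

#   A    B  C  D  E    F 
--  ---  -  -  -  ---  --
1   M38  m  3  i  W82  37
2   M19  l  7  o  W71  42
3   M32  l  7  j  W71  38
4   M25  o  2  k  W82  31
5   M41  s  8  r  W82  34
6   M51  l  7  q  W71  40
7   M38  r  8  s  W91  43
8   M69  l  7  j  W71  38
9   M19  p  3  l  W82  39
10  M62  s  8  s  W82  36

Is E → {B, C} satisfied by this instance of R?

No

E=W82: rows 1, 4, 5, 9, 10 → {B,C} takes values {(m, 3), (o, 2), (s, 8), (p, 3)} — violation
E=W71: rows 2, 3, 6, 8 → {B,C} = (l, 7), (l, 7), (l, 7), (l, 7) ✓
E=W91: row 7 → {B,C} = (r, 8) ✓
Two rows agree on E but differ on {B, C}, so E → {B, C} does not hold.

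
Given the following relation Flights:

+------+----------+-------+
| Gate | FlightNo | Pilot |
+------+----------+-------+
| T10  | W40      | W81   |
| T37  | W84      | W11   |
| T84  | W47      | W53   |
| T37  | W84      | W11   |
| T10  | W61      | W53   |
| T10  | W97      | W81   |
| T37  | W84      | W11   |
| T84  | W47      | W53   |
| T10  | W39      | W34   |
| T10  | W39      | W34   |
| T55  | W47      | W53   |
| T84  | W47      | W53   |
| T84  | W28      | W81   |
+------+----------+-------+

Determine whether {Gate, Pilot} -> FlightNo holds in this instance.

(Gate=T10, Pilot=W81): 2 rows → FlightNo takes values {W40, W97} — violation
(Gate=T37, Pilot=W11): 3 rows → FlightNo = W84, W84, W84 ✓
(Gate=T84, Pilot=W53): 3 rows → FlightNo = W47, W47, W47 ✓
(Gate=T10, Pilot=W53): 1 row → FlightNo = W61 ✓
(Gate=T10, Pilot=W34): 2 rows → FlightNo = W39, W39 ✓
(Gate=T55, Pilot=W53): 1 row → FlightNo = W47 ✓
(Gate=T84, Pilot=W81): 1 row → FlightNo = W28 ✓
Two rows agree on {Gate, Pilot} but differ on FlightNo, so {Gate, Pilot} -> FlightNo does not hold.

No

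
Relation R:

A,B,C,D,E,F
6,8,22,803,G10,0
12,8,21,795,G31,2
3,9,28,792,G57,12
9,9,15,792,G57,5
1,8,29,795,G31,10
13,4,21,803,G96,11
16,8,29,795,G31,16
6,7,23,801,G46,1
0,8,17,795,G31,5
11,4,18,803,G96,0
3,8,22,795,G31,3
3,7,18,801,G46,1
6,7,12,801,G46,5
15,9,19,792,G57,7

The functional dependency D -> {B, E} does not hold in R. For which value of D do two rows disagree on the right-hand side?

803

D=803: 3 rows → {B,E} takes values {(8, G10), (4, G96)} — violation
D=795: 5 rows → {B,E} = (8, G31), (8, G31), (8, G31), (8, G31), (8, G31) ✓
D=792: 3 rows → {B,E} = (9, G57), (9, G57), (9, G57) ✓
D=801: 3 rows → {B,E} = (7, G46), (7, G46), (7, G46) ✓
The only D value with inconsistent RHS is D=803.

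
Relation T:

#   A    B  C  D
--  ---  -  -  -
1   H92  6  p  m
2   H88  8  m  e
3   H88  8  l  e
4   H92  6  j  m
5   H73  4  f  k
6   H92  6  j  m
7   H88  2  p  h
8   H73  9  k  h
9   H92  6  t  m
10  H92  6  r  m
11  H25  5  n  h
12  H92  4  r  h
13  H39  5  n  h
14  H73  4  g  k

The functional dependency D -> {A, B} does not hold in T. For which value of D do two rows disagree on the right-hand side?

h

D=m: rows 1, 4, 6, 9, 10 → {A,B} = (H92, 6), (H92, 6), (H92, 6), (H92, 6), (H92, 6) ✓
D=e: rows 2, 3 → {A,B} = (H88, 8), (H88, 8) ✓
D=k: rows 5, 14 → {A,B} = (H73, 4), (H73, 4) ✓
D=h: rows 7, 8, 11, 12, 13 → {A,B} takes values {(H88, 2), (H73, 9), (H25, 5), (H92, 4), (H39, 5)} — violation
The only D value with inconsistent RHS is D=h.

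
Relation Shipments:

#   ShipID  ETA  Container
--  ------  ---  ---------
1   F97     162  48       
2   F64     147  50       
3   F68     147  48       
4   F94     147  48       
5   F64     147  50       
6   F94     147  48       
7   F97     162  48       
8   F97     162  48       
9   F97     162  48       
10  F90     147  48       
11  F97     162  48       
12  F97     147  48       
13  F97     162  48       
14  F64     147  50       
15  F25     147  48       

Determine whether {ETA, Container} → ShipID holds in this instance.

No

(ETA=162, Container=48): rows 1, 7, 8, 9, 11, 13 → ShipID = F97, F97, F97, F97, F97, F97 ✓
(ETA=147, Container=50): rows 2, 5, 14 → ShipID = F64, F64, F64 ✓
(ETA=147, Container=48): rows 3, 4, 6, 10, 12, 15 → ShipID takes values {F68, F94, F90, F97, F25} — violation
Two rows agree on {ETA, Container} but differ on ShipID, so {ETA, Container} → ShipID does not hold.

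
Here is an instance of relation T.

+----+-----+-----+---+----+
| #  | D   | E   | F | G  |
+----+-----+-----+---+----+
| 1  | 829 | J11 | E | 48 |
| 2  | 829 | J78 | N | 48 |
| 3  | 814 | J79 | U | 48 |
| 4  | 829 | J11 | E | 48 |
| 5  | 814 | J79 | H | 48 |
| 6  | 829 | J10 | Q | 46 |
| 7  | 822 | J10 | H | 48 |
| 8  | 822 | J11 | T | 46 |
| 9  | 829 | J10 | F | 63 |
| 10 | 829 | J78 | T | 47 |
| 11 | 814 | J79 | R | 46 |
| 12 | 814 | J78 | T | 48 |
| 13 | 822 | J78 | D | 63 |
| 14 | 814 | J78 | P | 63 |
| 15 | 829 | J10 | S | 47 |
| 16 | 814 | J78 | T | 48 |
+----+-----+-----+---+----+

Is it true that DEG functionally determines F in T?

No

(D=829, E=J11, G=48): rows 1, 4 → F = E, E ✓
(D=829, E=J78, G=48): row 2 → F = N ✓
(D=814, E=J79, G=48): rows 3, 5 → F takes values {U, H} — violation
(D=829, E=J10, G=46): row 6 → F = Q ✓
(D=822, E=J10, G=48): row 7 → F = H ✓
(D=822, E=J11, G=46): row 8 → F = T ✓
(D=829, E=J10, G=63): row 9 → F = F ✓
(D=829, E=J78, G=47): row 10 → F = T ✓
(D=814, E=J79, G=46): row 11 → F = R ✓
(D=814, E=J78, G=48): rows 12, 16 → F = T, T ✓
(D=822, E=J78, G=63): row 13 → F = D ✓
(D=814, E=J78, G=63): row 14 → F = P ✓
(D=829, E=J10, G=47): row 15 → F = S ✓
Two rows agree on DEG but differ on F, so DEG -> F does not hold.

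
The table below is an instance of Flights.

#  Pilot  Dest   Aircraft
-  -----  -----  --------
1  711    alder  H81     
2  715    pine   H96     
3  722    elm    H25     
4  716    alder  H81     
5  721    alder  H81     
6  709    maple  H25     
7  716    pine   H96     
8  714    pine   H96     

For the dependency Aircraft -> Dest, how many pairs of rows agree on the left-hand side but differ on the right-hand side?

1

Aircraft=H81: all 3 rows agree on Dest — 0 pairs.
Aircraft=H96: all 3 rows agree on Dest — 0 pairs.
Aircraft=H25: violating pairs (3,6) — 1 pair.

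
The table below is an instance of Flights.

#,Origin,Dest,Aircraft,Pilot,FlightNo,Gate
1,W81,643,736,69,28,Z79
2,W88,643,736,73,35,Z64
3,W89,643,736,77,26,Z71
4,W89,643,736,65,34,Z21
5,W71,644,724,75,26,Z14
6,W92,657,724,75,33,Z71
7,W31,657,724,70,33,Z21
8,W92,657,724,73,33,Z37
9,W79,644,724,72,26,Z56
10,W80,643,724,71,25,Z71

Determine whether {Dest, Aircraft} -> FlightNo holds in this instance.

(Dest=643, Aircraft=736): rows 1, 2, 3, 4 → FlightNo takes values {28, 35, 26, 34} — violation
(Dest=644, Aircraft=724): rows 5, 9 → FlightNo = 26, 26 ✓
(Dest=657, Aircraft=724): rows 6, 7, 8 → FlightNo = 33, 33, 33 ✓
(Dest=643, Aircraft=724): row 10 → FlightNo = 25 ✓
Two rows agree on {Dest, Aircraft} but differ on FlightNo, so {Dest, Aircraft} -> FlightNo does not hold.

No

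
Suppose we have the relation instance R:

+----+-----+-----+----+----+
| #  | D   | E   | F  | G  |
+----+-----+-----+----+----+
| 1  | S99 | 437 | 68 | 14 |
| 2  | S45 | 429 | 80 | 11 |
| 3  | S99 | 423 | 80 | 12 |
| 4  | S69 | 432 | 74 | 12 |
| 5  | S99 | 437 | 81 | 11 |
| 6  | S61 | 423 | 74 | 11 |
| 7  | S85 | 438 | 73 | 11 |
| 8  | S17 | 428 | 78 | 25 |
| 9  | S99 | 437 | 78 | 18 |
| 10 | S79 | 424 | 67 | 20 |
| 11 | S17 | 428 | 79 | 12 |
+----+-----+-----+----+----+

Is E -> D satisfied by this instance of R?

No

E=437: rows 1, 5, 9 → D = S99, S99, S99 ✓
E=429: row 2 → D = S45 ✓
E=423: rows 3, 6 → D takes values {S99, S61} — violation
E=432: row 4 → D = S69 ✓
E=438: row 7 → D = S85 ✓
E=428: rows 8, 11 → D = S17, S17 ✓
E=424: row 10 → D = S79 ✓
Two rows agree on E but differ on D, so E -> D does not hold.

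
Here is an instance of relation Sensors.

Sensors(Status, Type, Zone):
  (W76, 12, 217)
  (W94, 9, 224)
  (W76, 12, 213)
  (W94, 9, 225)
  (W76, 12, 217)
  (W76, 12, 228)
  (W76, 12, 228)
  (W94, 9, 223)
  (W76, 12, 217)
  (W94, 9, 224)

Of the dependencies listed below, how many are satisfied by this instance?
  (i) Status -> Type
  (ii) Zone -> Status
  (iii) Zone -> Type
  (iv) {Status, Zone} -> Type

4

(i) Status -> Type: every LHS value maps to a single RHS value — holds.
(ii) Zone -> Status: every LHS value maps to a single RHS value — holds.
(iii) Zone -> Type: every LHS value maps to a single RHS value — holds.
(iv) {Status, Zone} -> Type: every LHS value maps to a single RHS value — holds.
4 of the 4 dependencies hold.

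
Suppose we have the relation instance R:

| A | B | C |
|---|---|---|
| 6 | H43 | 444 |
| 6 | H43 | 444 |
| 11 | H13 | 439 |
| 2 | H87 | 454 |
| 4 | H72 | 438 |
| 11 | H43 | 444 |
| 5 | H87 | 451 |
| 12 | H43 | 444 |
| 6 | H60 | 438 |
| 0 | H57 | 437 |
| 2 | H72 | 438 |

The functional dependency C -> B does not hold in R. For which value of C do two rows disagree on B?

C=444: 4 rows → B = H43, H43, H43, H43 ✓
C=439: 1 row → B = H13 ✓
C=454: 1 row → B = H87 ✓
C=438: 3 rows → B takes values {H72, H60} — violation
C=451: 1 row → B = H87 ✓
C=437: 1 row → B = H57 ✓
The only C value with inconsistent B is C=438.

438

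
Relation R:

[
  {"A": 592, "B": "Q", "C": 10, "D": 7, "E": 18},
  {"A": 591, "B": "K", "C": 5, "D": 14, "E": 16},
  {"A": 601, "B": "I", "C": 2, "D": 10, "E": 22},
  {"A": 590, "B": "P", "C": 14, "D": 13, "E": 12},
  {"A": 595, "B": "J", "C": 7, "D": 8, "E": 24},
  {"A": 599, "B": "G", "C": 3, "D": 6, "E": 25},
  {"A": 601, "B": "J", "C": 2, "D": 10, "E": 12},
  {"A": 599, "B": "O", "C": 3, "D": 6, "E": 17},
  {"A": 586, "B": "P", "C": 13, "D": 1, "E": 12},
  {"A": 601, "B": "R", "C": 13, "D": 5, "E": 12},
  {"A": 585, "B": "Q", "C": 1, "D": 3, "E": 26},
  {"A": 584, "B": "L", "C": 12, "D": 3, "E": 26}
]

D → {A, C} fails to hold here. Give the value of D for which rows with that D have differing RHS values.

3

D=7: 1 row → {A,C} = (592, 10) ✓
D=14: 1 row → {A,C} = (591, 5) ✓
D=10: 2 rows → {A,C} = (601, 2), (601, 2) ✓
D=13: 1 row → {A,C} = (590, 14) ✓
D=8: 1 row → {A,C} = (595, 7) ✓
D=6: 2 rows → {A,C} = (599, 3), (599, 3) ✓
D=1: 1 row → {A,C} = (586, 13) ✓
D=5: 1 row → {A,C} = (601, 13) ✓
D=3: 2 rows → {A,C} takes values {(585, 1), (584, 12)} — violation
The only D value with inconsistent RHS is D=3.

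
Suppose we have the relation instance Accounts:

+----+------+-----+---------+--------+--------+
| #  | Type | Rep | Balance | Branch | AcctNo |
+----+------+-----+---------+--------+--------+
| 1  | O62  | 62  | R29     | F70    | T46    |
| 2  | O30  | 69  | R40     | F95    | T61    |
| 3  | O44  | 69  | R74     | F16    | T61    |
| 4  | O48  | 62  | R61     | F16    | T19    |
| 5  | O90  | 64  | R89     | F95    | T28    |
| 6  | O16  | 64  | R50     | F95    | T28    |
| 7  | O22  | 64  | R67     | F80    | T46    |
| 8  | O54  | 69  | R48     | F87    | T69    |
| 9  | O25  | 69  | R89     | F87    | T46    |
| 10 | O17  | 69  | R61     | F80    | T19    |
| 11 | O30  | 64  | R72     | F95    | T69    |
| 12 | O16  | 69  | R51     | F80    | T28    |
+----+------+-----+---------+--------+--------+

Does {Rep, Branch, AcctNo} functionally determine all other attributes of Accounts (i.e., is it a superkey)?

No

Rows 5 and 6 have the same {Rep, Branch, AcctNo} value (Rep=64, Branch=F95, AcctNo=T28) but are distinct tuples, so {Rep, Branch, AcctNo} does not determine every attribute — not a superkey.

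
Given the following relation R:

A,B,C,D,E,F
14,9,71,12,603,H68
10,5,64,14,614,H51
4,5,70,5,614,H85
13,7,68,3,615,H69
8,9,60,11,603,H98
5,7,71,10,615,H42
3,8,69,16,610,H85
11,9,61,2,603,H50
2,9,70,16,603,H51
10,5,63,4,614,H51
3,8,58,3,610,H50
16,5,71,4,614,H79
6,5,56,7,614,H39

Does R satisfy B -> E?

B=9: 4 rows → E = 603, 603, 603, 603 ✓
B=5: 5 rows → E = 614, 614, 614, 614, 614 ✓
B=7: 2 rows → E = 615, 615 ✓
B=8: 2 rows → E = 610, 610 ✓
Every B value is associated with a single E value, so B -> E holds.

Yes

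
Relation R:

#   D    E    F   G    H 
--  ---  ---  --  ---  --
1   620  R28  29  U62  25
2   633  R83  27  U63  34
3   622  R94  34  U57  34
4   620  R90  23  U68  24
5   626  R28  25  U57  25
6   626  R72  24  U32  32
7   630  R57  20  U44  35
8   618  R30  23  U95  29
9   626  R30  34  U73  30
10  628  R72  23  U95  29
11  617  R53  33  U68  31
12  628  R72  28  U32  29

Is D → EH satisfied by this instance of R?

D=620: rows 1, 4 → {E,H} takes values {(R28, 25), (R90, 24)} — violation
D=633: row 2 → {E,H} = (R83, 34) ✓
D=622: row 3 → {E,H} = (R94, 34) ✓
D=626: rows 5, 6, 9 → {E,H} takes values {(R28, 25), (R72, 32), (R30, 30)} — violation
D=630: row 7 → {E,H} = (R57, 35) ✓
D=618: row 8 → {E,H} = (R30, 29) ✓
D=628: rows 10, 12 → {E,H} = (R72, 29), (R72, 29) ✓
D=617: row 11 → {E,H} = (R53, 31) ✓
Two rows agree on D but differ on EH, so D → EH does not hold.

No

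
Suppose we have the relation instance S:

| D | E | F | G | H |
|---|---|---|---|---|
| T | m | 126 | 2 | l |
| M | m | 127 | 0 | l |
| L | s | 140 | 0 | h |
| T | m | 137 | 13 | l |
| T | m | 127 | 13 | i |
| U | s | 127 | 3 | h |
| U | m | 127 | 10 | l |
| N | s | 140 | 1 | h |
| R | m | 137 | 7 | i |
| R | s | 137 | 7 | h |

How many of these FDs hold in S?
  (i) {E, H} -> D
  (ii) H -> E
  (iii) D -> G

(i) {E, H} -> D: (E=m, H=l): 4 rows → D takes values {T, M, U} — violation; (E=s, H=h): 4 rows → D takes values {L, U, N, R} — violation; (E=m, H=i): 2 rows → D takes values {T, R} — violation — fails.
(ii) H -> E: every LHS value maps to a single RHS value — holds.
(iii) D -> G: D=T: 3 rows → G takes values {2, 13} — violation; D=U: 2 rows → G takes values {3, 10} — violation — fails.
1 of the 3 dependencies holds.

1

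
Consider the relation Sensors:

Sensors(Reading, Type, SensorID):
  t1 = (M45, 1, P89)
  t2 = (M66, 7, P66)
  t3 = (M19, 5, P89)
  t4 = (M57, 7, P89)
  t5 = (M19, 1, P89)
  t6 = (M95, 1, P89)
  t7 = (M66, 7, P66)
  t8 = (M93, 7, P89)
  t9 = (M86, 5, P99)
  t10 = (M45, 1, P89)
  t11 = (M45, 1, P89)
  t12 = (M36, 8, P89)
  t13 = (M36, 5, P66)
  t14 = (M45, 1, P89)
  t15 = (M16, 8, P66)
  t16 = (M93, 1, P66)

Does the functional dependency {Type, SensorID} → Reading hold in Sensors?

(Type=1, SensorID=P89): rows 1, 5, 6, 10, 11, 14 → Reading takes values {M45, M19, M95} — violation
(Type=7, SensorID=P66): rows 2, 7 → Reading = M66, M66 ✓
(Type=5, SensorID=P89): row 3 → Reading = M19 ✓
(Type=7, SensorID=P89): rows 4, 8 → Reading takes values {M57, M93} — violation
(Type=5, SensorID=P99): row 9 → Reading = M86 ✓
(Type=8, SensorID=P89): row 12 → Reading = M36 ✓
(Type=5, SensorID=P66): row 13 → Reading = M36 ✓
(Type=8, SensorID=P66): row 15 → Reading = M16 ✓
(Type=1, SensorID=P66): row 16 → Reading = M93 ✓
Two rows agree on {Type, SensorID} but differ on Reading, so {Type, SensorID} → Reading does not hold.

No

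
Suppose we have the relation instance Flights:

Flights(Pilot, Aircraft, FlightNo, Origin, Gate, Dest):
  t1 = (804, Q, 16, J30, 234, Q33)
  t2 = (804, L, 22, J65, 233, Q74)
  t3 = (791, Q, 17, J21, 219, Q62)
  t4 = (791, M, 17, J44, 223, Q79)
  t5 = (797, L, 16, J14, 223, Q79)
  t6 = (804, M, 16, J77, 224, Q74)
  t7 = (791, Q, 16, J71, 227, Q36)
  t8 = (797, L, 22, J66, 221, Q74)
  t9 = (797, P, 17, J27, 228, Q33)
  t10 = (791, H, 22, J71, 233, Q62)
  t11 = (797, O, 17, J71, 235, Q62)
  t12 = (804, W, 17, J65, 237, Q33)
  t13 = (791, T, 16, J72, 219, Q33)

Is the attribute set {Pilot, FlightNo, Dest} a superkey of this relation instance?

Yes

All 13 rows have distinct {Pilot, FlightNo, Dest} values, so {Pilot, FlightNo, Dest} → (all attributes) holds and {Pilot, FlightNo, Dest} is a superkey.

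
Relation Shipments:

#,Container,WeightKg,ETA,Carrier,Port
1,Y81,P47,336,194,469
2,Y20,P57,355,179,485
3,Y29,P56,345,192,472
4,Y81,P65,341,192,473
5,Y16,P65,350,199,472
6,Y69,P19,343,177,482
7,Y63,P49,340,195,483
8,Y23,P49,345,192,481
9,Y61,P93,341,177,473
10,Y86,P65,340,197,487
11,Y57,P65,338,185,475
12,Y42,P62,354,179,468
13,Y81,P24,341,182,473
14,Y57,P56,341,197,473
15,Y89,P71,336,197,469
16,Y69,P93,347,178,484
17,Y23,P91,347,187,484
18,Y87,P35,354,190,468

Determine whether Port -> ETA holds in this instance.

Port=469: rows 1, 15 → ETA = 336, 336 ✓
Port=485: row 2 → ETA = 355 ✓
Port=472: rows 3, 5 → ETA takes values {345, 350} — violation
Port=473: rows 4, 9, 13, 14 → ETA = 341, 341, 341, 341 ✓
Port=482: row 6 → ETA = 343 ✓
Port=483: row 7 → ETA = 340 ✓
Port=481: row 8 → ETA = 345 ✓
Port=487: row 10 → ETA = 340 ✓
Port=475: row 11 → ETA = 338 ✓
Port=468: rows 12, 18 → ETA = 354, 354 ✓
Port=484: rows 16, 17 → ETA = 347, 347 ✓
Two rows agree on Port but differ on ETA, so Port -> ETA does not hold.

No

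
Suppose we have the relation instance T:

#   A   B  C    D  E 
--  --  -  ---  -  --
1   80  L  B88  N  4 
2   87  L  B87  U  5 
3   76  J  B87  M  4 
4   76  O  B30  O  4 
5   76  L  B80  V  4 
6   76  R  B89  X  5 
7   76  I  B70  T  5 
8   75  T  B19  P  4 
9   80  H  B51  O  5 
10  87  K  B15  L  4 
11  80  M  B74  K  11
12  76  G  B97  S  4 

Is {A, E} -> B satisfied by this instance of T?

(A=80, E=4): row 1 → B = L ✓
(A=87, E=5): row 2 → B = L ✓
(A=76, E=4): rows 3, 4, 5, 12 → B takes values {J, O, L, G} — violation
(A=76, E=5): rows 6, 7 → B takes values {R, I} — violation
(A=75, E=4): row 8 → B = T ✓
(A=80, E=5): row 9 → B = H ✓
(A=87, E=4): row 10 → B = K ✓
(A=80, E=11): row 11 → B = M ✓
Two rows agree on {A, E} but differ on B, so {A, E} -> B does not hold.

No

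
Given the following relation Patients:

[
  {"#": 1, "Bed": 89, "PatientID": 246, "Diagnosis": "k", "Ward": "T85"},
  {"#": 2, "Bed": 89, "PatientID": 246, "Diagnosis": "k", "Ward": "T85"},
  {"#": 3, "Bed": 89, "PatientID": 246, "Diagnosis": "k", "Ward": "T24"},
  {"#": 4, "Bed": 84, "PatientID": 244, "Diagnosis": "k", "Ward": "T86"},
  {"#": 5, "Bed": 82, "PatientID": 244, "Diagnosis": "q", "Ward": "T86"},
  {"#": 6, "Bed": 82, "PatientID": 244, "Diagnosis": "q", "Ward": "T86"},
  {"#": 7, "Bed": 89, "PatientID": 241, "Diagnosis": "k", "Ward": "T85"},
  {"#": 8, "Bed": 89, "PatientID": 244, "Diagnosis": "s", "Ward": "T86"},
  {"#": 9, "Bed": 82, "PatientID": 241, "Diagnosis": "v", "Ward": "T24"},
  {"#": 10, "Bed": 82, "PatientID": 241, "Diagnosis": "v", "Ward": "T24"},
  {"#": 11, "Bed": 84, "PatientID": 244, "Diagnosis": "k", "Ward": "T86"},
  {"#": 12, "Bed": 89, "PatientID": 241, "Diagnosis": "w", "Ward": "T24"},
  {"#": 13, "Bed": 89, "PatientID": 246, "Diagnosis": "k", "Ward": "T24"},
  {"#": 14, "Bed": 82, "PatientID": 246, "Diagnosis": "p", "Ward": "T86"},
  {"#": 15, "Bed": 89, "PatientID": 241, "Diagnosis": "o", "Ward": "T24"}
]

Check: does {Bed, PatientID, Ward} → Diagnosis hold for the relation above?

(Bed=89, PatientID=246, Ward=T85): rows 1, 2 → Diagnosis = k, k ✓
(Bed=89, PatientID=246, Ward=T24): rows 3, 13 → Diagnosis = k, k ✓
(Bed=84, PatientID=244, Ward=T86): rows 4, 11 → Diagnosis = k, k ✓
(Bed=82, PatientID=244, Ward=T86): rows 5, 6 → Diagnosis = q, q ✓
(Bed=89, PatientID=241, Ward=T85): row 7 → Diagnosis = k ✓
(Bed=89, PatientID=244, Ward=T86): row 8 → Diagnosis = s ✓
(Bed=82, PatientID=241, Ward=T24): rows 9, 10 → Diagnosis = v, v ✓
(Bed=89, PatientID=241, Ward=T24): rows 12, 15 → Diagnosis takes values {w, o} — violation
(Bed=82, PatientID=246, Ward=T86): row 14 → Diagnosis = p ✓
Two rows agree on {Bed, PatientID, Ward} but differ on Diagnosis, so {Bed, PatientID, Ward} → Diagnosis does not hold.

No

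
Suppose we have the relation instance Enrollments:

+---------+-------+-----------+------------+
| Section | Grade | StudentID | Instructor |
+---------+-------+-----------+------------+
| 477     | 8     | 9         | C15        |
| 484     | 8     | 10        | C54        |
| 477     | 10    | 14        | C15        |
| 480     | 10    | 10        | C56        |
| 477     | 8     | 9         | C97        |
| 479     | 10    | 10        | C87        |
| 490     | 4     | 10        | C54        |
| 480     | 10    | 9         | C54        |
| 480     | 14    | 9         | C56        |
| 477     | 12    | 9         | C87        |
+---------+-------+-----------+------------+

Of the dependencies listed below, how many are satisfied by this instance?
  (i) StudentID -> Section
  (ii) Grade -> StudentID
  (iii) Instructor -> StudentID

0

(i) StudentID -> Section: StudentID=9: 5 rows → Section takes values {477, 480} — violation; StudentID=10: 4 rows → Section takes values {484, 480, 479, 490} — violation — fails.
(ii) Grade -> StudentID: Grade=8: 3 rows → StudentID takes values {9, 10} — violation; Grade=10: 4 rows → StudentID takes values {14, 10, 9} — violation — fails.
(iii) Instructor -> StudentID: Instructor=C15: 2 rows → StudentID takes values {9, 14} — violation; Instructor=C54: 3 rows → StudentID takes values {10, 9} — violation; Instructor=C56: 2 rows → StudentID takes values {10, 9} — violation; Instructor=C87: 2 rows → StudentID takes values {10, 9} — violation — fails.
None of the 3 dependencies hold.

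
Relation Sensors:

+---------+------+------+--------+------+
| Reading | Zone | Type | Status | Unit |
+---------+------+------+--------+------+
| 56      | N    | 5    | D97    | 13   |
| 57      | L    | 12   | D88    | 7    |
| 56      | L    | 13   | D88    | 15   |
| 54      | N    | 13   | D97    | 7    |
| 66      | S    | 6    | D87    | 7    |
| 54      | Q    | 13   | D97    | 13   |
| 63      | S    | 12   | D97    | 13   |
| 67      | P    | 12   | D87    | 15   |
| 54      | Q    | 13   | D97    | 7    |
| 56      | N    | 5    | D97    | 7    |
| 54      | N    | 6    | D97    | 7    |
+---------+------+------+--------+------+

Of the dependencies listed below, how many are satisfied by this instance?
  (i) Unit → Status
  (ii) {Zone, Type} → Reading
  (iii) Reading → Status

1

(i) Unit → Status: Unit=7: 6 rows → Status takes values {D88, D97, D87} — violation; Unit=15: 2 rows → Status takes values {D88, D87} — violation — fails.
(ii) {Zone, Type} → Reading: every LHS value maps to a single RHS value — holds.
(iii) Reading → Status: Reading=56: 3 rows → Status takes values {D97, D88} — violation — fails.
1 of the 3 dependencies holds.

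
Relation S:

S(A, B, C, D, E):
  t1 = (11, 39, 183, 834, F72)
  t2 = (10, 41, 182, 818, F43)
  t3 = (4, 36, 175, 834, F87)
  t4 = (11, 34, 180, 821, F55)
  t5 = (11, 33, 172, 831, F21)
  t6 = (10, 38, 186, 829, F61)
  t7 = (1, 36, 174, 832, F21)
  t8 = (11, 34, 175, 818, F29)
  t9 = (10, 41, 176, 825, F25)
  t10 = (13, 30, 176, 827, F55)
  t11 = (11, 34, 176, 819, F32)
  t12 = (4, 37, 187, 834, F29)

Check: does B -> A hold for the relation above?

No

B=39: row 1 → A = 11 ✓
B=41: rows 2, 9 → A = 10, 10 ✓
B=36: rows 3, 7 → A takes values {4, 1} — violation
B=34: rows 4, 8, 11 → A = 11, 11, 11 ✓
B=33: row 5 → A = 11 ✓
B=38: row 6 → A = 10 ✓
B=30: row 10 → A = 13 ✓
B=37: row 12 → A = 4 ✓
Two rows agree on B but differ on A, so B -> A does not hold.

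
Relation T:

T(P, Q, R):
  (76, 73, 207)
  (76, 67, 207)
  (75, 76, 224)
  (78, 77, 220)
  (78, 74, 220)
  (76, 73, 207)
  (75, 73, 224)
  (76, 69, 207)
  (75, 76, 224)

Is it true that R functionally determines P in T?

Yes

R=207: 4 rows → P = 76, 76, 76, 76 ✓
R=224: 3 rows → P = 75, 75, 75 ✓
R=220: 2 rows → P = 78, 78 ✓
Every R value is associated with a single P value, so R -> P holds.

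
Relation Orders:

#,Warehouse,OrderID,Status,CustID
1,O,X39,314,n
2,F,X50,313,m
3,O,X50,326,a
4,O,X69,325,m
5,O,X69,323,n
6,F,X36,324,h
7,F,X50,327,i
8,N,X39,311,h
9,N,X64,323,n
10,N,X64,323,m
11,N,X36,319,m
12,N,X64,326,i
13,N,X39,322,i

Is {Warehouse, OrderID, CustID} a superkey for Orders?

All 13 rows have distinct {Warehouse, OrderID, CustID} values, so {Warehouse, OrderID, CustID} → (all attributes) holds and {Warehouse, OrderID, CustID} is a superkey.

Yes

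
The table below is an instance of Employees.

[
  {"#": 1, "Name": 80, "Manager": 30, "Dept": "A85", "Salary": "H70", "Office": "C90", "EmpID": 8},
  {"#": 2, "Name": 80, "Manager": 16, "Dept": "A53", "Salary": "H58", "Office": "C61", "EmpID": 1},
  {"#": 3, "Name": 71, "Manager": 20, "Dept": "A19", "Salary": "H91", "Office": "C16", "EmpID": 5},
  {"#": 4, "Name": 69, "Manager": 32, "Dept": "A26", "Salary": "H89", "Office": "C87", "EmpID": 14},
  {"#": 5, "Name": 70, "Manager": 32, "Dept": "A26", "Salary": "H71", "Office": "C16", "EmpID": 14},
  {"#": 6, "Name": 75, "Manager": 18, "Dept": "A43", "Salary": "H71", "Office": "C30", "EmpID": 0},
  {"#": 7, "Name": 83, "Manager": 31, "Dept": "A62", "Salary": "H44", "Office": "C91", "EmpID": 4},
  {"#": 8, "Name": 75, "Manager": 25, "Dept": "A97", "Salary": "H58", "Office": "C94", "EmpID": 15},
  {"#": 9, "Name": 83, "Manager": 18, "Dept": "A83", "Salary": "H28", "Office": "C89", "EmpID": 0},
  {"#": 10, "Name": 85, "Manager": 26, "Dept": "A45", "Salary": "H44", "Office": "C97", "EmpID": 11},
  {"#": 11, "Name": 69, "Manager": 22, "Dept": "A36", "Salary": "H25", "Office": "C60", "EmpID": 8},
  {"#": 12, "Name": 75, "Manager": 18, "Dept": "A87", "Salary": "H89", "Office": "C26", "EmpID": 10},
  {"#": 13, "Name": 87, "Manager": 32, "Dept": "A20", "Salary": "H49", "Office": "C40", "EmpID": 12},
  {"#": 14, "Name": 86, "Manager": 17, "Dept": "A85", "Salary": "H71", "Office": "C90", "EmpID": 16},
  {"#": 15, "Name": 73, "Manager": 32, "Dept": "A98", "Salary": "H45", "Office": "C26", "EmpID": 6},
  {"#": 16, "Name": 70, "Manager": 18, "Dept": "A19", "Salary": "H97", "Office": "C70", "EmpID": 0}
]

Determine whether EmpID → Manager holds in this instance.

No

EmpID=8: rows 1, 11 → Manager takes values {30, 22} — violation
EmpID=1: row 2 → Manager = 16 ✓
EmpID=5: row 3 → Manager = 20 ✓
EmpID=14: rows 4, 5 → Manager = 32, 32 ✓
EmpID=0: rows 6, 9, 16 → Manager = 18, 18, 18 ✓
EmpID=4: row 7 → Manager = 31 ✓
EmpID=15: row 8 → Manager = 25 ✓
EmpID=11: row 10 → Manager = 26 ✓
EmpID=10: row 12 → Manager = 18 ✓
EmpID=12: row 13 → Manager = 32 ✓
EmpID=16: row 14 → Manager = 17 ✓
EmpID=6: row 15 → Manager = 32 ✓
Two rows agree on EmpID but differ on Manager, so EmpID → Manager does not hold.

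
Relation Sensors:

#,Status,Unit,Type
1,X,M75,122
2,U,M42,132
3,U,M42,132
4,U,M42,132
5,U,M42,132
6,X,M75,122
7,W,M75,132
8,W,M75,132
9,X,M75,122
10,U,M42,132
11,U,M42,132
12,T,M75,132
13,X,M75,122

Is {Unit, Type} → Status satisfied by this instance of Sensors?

No

(Unit=M75, Type=122): rows 1, 6, 9, 13 → Status = X, X, X, X ✓
(Unit=M42, Type=132): rows 2, 3, 4, 5, 10, 11 → Status = U, U, U, U, U, U ✓
(Unit=M75, Type=132): rows 7, 8, 12 → Status takes values {W, T} — violation
Two rows agree on {Unit, Type} but differ on Status, so {Unit, Type} → Status does not hold.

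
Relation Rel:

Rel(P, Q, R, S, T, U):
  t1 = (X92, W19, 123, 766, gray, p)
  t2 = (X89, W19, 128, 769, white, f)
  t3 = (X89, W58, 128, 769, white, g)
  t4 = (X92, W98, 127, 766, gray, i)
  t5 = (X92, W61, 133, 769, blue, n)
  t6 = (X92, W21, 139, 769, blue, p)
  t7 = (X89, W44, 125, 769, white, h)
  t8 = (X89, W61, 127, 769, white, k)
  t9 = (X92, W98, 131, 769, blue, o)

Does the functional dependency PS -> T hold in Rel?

(P=X92, S=766): rows 1, 4 → T = gray, gray ✓
(P=X89, S=769): rows 2, 3, 7, 8 → T = white, white, white, white ✓
(P=X92, S=769): rows 5, 6, 9 → T = blue, blue, blue ✓
Every PS value is associated with a single T value, so PS -> T holds.

Yes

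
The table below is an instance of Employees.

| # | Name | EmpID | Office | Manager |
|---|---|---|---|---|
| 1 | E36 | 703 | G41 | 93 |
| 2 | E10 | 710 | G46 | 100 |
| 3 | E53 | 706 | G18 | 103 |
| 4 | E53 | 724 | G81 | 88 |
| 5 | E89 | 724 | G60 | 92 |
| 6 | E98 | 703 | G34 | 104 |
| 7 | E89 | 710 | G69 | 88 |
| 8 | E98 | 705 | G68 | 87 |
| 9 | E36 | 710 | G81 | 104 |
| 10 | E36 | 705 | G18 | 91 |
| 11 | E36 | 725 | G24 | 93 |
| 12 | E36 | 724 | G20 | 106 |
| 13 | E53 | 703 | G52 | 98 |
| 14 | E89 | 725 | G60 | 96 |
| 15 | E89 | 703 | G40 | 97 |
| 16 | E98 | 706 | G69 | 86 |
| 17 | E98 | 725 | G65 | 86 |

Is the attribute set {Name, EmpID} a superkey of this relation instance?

Yes

All 17 rows have distinct {Name, EmpID} values, so {Name, EmpID} → (all attributes) holds and {Name, EmpID} is a superkey.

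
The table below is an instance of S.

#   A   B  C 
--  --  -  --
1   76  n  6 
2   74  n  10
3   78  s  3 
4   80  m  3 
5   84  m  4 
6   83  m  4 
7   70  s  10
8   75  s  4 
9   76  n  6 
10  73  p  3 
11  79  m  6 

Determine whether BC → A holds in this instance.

No

(B=n, C=6): rows 1, 9 → A = 76, 76 ✓
(B=n, C=10): row 2 → A = 74 ✓
(B=s, C=3): row 3 → A = 78 ✓
(B=m, C=3): row 4 → A = 80 ✓
(B=m, C=4): rows 5, 6 → A takes values {84, 83} — violation
(B=s, C=10): row 7 → A = 70 ✓
(B=s, C=4): row 8 → A = 75 ✓
(B=p, C=3): row 10 → A = 73 ✓
(B=m, C=6): row 11 → A = 79 ✓
Two rows agree on BC but differ on A, so BC → A does not hold.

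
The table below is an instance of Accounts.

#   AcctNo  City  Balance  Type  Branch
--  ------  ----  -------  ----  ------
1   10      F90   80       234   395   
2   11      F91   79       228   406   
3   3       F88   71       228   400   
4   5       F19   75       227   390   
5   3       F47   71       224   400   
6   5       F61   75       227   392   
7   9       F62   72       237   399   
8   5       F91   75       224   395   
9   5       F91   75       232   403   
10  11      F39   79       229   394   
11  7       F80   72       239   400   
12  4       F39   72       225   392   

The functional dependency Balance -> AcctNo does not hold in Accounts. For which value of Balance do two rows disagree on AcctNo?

Balance=80: row 1 → AcctNo = 10 ✓
Balance=79: rows 2, 10 → AcctNo = 11, 11 ✓
Balance=71: rows 3, 5 → AcctNo = 3, 3 ✓
Balance=75: rows 4, 6, 8, 9 → AcctNo = 5, 5, 5, 5 ✓
Balance=72: rows 7, 11, 12 → AcctNo takes values {9, 7, 4} — violation
The only Balance value with inconsistent AcctNo is Balance=72.

72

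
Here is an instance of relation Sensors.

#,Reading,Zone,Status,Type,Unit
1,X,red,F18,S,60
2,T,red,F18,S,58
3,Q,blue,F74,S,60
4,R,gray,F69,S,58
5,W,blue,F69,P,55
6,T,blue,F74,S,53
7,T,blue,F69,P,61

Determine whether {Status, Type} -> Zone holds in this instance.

(Status=F18, Type=S): rows 1, 2 → Zone = red, red ✓
(Status=F74, Type=S): rows 3, 6 → Zone = blue, blue ✓
(Status=F69, Type=S): row 4 → Zone = gray ✓
(Status=F69, Type=P): rows 5, 7 → Zone = blue, blue ✓
Every {Status, Type} value is associated with a single Zone value, so {Status, Type} -> Zone holds.

Yes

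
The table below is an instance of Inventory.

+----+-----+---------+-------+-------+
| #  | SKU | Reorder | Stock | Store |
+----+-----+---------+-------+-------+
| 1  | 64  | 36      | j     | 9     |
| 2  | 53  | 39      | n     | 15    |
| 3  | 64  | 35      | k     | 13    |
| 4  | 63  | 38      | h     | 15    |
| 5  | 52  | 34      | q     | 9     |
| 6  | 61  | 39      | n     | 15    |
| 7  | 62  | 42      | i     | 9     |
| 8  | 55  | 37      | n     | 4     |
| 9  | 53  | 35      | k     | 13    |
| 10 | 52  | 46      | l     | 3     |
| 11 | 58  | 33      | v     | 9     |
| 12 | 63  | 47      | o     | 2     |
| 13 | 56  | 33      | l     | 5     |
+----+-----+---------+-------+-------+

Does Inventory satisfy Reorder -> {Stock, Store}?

Reorder=36: row 1 → {Stock,Store} = (j, 9) ✓
Reorder=39: rows 2, 6 → {Stock,Store} = (n, 15), (n, 15) ✓
Reorder=35: rows 3, 9 → {Stock,Store} = (k, 13), (k, 13) ✓
Reorder=38: row 4 → {Stock,Store} = (h, 15) ✓
Reorder=34: row 5 → {Stock,Store} = (q, 9) ✓
Reorder=42: row 7 → {Stock,Store} = (i, 9) ✓
Reorder=37: row 8 → {Stock,Store} = (n, 4) ✓
Reorder=46: row 10 → {Stock,Store} = (l, 3) ✓
Reorder=33: rows 11, 13 → {Stock,Store} takes values {(v, 9), (l, 5)} — violation
Reorder=47: row 12 → {Stock,Store} = (o, 2) ✓
Two rows agree on Reorder but differ on {Stock, Store}, so Reorder -> {Stock, Store} does not hold.

No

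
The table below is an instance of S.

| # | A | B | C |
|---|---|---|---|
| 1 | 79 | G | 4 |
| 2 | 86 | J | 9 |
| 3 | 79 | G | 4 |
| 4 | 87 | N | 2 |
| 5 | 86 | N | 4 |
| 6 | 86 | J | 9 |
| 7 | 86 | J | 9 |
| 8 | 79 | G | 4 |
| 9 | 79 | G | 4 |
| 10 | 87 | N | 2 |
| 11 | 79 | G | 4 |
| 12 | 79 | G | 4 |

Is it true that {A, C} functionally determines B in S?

(A=79, C=4): rows 1, 3, 8, 9, 11, 12 → B = G, G, G, G, G, G ✓
(A=86, C=9): rows 2, 6, 7 → B = J, J, J ✓
(A=87, C=2): rows 4, 10 → B = N, N ✓
(A=86, C=4): row 5 → B = N ✓
Every {A, C} value is associated with a single B value, so {A, C} -> B holds.

Yes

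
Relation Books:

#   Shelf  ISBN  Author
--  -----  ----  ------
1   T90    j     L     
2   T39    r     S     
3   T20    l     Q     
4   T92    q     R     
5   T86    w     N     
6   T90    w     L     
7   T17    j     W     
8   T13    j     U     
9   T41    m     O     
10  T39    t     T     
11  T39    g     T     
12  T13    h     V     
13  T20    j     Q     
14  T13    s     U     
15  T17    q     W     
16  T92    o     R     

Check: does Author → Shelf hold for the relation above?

Author=L: rows 1, 6 → Shelf = T90, T90 ✓
Author=S: row 2 → Shelf = T39 ✓
Author=Q: rows 3, 13 → Shelf = T20, T20 ✓
Author=R: rows 4, 16 → Shelf = T92, T92 ✓
Author=N: row 5 → Shelf = T86 ✓
Author=W: rows 7, 15 → Shelf = T17, T17 ✓
Author=U: rows 8, 14 → Shelf = T13, T13 ✓
Author=O: row 9 → Shelf = T41 ✓
Author=T: rows 10, 11 → Shelf = T39, T39 ✓
Author=V: row 12 → Shelf = T13 ✓
Every Author value is associated with a single Shelf value, so Author → Shelf holds.

Yes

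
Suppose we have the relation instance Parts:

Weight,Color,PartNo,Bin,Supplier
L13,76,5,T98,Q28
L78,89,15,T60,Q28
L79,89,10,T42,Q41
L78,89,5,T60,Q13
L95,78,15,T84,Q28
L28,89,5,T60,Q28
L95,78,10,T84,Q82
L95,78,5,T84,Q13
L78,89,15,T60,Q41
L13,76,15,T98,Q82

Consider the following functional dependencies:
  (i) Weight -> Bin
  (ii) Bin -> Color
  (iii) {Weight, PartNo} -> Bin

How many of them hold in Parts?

(i) Weight -> Bin: every LHS value maps to a single RHS value — holds.
(ii) Bin -> Color: every LHS value maps to a single RHS value — holds.
(iii) {Weight, PartNo} -> Bin: every LHS value maps to a single RHS value — holds.
3 of the 3 dependencies hold.

3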